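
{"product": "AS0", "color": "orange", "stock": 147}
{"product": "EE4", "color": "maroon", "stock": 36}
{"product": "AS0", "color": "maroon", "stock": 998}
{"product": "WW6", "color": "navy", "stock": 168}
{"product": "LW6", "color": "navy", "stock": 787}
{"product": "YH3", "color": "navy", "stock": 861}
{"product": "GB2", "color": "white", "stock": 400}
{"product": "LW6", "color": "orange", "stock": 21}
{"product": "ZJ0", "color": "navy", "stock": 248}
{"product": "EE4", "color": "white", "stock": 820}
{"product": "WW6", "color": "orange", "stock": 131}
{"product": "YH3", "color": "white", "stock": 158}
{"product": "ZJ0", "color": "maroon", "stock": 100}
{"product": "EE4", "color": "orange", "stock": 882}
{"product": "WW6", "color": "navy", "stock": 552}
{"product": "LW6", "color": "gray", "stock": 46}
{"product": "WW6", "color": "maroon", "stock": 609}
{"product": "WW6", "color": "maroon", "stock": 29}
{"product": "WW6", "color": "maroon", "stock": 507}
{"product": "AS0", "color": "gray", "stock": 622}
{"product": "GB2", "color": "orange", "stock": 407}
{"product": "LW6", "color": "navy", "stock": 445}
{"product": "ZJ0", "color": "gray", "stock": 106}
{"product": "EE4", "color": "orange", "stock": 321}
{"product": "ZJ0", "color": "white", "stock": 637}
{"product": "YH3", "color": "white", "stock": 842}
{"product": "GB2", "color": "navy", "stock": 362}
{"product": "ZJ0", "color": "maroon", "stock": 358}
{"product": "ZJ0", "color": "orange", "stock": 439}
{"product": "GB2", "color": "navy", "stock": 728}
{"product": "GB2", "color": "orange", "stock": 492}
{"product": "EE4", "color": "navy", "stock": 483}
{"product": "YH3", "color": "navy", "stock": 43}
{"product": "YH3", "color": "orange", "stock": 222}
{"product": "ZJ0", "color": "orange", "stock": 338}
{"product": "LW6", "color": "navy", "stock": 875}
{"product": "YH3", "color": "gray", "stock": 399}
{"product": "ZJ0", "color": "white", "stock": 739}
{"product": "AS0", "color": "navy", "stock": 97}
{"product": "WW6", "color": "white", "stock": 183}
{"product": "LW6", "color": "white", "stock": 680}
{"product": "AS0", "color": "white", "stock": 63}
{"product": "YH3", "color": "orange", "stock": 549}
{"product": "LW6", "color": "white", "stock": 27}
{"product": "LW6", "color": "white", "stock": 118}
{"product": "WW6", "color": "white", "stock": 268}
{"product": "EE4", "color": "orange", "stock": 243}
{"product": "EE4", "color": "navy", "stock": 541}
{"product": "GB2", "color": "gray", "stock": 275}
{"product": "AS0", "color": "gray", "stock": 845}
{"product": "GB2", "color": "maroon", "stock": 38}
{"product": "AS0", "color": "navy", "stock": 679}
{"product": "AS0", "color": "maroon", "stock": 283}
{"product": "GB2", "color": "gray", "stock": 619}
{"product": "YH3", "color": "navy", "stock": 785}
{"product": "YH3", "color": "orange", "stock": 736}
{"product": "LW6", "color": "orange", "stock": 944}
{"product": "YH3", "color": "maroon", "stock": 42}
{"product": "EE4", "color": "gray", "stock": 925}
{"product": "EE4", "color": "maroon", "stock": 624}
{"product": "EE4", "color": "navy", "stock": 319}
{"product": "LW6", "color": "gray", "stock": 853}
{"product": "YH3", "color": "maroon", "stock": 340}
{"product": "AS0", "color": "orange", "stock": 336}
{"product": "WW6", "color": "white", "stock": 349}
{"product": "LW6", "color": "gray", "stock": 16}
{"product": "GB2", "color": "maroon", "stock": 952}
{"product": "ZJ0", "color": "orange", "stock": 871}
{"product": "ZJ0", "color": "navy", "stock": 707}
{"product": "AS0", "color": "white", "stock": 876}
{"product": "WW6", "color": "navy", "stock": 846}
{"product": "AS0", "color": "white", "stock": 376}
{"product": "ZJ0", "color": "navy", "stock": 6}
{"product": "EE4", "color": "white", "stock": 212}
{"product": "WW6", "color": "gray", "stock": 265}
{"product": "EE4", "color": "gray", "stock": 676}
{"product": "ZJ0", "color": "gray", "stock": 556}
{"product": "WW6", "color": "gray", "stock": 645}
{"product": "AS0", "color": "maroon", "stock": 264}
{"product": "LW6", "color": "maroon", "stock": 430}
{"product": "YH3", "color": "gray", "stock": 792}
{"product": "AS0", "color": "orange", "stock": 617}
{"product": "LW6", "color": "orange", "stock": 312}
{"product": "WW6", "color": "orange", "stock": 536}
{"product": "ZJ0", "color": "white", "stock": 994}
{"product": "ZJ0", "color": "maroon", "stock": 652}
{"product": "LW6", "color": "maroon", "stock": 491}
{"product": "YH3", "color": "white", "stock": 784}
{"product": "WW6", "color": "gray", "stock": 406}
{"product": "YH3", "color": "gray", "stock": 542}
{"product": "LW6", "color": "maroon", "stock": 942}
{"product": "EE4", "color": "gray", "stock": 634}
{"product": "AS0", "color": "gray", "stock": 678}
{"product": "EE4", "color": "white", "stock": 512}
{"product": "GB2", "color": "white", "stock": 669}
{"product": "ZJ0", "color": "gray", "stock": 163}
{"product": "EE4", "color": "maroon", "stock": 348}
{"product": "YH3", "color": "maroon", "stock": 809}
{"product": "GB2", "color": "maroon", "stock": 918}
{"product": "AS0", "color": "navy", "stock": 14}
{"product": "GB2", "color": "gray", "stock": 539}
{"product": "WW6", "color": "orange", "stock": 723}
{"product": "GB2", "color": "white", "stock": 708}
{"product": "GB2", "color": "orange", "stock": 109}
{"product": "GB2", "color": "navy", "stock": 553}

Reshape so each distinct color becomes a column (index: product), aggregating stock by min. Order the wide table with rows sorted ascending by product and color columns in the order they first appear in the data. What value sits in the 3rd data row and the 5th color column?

275

With rows sorted ascending by product, row 3 is product=GB2. color columns in first-appearance order: orange, maroon, navy, white, gray; column 5 is gray.
Long rows with product=GB2, color=gray: min(275, 619, 539) = 275.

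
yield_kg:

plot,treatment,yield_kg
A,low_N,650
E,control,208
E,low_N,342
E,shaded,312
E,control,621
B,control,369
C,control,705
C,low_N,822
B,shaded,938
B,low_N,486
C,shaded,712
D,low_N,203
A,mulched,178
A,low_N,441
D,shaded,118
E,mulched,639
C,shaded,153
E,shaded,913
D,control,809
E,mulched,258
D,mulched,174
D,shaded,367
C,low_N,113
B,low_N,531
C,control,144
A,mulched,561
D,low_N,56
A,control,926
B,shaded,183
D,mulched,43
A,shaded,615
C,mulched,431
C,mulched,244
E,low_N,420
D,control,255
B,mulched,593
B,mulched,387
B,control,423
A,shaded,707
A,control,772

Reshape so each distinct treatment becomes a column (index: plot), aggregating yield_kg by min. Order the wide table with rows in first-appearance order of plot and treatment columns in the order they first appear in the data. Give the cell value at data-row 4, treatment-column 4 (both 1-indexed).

With rows in first-appearance order of plot, row 4 is plot=C. treatment columns in first-appearance order: low_N, control, shaded, mulched; column 4 is mulched.
Long rows with plot=C, treatment=mulched: min(431, 244) = 244.

244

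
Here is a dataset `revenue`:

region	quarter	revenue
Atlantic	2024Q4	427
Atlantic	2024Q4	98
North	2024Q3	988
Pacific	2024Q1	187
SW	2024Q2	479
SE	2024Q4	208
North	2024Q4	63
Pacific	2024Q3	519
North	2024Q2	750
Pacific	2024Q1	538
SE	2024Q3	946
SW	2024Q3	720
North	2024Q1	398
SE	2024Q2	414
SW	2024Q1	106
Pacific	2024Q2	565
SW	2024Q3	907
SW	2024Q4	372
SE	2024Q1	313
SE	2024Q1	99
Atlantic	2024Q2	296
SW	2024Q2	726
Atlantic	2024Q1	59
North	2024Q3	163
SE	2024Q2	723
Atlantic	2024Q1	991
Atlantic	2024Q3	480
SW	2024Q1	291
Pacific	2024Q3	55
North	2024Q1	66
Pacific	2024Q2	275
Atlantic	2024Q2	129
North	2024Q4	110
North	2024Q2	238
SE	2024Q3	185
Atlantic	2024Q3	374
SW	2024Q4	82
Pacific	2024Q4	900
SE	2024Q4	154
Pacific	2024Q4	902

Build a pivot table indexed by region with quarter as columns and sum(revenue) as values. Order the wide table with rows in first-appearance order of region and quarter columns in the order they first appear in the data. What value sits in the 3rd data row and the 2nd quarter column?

With rows in first-appearance order of region, row 3 is region=Pacific. quarter columns in first-appearance order: 2024Q4, 2024Q3, 2024Q1, 2024Q2; column 2 is 2024Q3.
Long rows with region=Pacific, quarter=2024Q3: 519 + 55 = 574.

574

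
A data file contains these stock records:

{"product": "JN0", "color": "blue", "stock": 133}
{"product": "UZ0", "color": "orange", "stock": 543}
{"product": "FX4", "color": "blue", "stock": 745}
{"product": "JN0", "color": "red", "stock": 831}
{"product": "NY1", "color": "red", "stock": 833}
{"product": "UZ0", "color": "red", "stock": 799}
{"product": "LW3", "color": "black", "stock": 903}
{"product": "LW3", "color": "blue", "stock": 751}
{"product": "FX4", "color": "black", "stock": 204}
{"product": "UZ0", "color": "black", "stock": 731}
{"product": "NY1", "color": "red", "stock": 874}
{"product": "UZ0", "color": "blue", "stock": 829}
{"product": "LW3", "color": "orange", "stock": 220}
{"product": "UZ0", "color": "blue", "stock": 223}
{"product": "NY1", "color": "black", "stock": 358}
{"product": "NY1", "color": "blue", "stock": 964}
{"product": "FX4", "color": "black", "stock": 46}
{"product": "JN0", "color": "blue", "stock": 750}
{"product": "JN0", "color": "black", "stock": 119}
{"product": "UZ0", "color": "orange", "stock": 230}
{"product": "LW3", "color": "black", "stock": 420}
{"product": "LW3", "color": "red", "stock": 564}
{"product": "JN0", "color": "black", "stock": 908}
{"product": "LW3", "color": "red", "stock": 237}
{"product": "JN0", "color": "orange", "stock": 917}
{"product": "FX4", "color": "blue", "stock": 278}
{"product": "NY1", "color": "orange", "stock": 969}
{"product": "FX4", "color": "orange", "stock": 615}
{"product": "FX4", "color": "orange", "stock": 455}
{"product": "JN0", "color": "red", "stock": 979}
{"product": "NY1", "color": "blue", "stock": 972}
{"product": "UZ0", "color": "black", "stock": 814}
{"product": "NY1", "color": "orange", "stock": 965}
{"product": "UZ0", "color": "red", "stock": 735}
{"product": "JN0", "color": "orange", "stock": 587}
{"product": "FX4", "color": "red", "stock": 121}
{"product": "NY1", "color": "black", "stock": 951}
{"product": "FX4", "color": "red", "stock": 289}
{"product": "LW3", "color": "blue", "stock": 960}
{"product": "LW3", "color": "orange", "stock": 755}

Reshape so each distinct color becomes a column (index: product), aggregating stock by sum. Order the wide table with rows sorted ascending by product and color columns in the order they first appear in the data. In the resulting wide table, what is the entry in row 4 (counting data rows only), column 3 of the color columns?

1707

With rows sorted ascending by product, row 4 is product=NY1. color columns in first-appearance order: blue, orange, red, black; column 3 is red.
Long rows with product=NY1, color=red: 833 + 874 = 1707.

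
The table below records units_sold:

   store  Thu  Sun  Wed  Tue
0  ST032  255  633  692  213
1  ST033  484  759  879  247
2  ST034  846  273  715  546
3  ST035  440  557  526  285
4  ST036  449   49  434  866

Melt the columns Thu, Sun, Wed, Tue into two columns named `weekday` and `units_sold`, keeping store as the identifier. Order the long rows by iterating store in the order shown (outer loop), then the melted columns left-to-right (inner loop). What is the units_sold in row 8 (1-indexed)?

247

20 rows total (5 × 4). Row 8: index ⌊(8-1)/4⌋ = 1 into store → ST033; (8-1) mod 4 = 3 into the melted columns → Tue.
So row 8 is (ST033, Tue, 247); units_sold = 247.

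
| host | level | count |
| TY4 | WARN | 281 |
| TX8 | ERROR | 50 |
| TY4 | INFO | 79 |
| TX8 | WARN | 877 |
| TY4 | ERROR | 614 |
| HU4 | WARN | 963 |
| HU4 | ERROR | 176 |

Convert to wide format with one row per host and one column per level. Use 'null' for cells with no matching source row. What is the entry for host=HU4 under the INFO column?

null

No long-format row has host=HU4 and level=INFO, so the cell is null.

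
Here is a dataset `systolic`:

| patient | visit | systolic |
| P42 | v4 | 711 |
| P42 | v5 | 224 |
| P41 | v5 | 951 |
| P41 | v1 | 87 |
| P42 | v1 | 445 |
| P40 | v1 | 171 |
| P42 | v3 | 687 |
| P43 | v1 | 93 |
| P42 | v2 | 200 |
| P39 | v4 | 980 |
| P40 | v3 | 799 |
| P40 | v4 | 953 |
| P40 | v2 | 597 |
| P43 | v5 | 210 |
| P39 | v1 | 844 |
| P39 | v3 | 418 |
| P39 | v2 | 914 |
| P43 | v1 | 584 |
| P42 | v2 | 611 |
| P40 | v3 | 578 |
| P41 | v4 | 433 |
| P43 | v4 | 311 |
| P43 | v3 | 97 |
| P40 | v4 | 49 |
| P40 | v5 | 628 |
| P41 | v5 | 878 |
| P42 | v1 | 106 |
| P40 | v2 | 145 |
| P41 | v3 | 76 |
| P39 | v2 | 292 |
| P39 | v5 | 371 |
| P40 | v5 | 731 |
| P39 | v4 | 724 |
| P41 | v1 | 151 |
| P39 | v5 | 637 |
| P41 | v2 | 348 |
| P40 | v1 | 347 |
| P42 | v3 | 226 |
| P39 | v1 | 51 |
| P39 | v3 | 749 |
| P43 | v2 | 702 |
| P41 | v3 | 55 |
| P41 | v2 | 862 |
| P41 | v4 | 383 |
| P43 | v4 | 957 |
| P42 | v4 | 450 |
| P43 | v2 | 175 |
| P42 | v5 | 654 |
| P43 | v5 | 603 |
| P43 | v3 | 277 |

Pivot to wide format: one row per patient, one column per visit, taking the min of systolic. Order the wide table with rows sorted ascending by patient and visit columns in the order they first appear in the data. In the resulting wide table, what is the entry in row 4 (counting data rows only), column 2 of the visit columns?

224

With rows sorted ascending by patient, row 4 is patient=P42. visit columns in first-appearance order: v4, v5, v1, v3, v2; column 2 is v5.
Long rows with patient=P42, visit=v5: min(224, 654) = 224.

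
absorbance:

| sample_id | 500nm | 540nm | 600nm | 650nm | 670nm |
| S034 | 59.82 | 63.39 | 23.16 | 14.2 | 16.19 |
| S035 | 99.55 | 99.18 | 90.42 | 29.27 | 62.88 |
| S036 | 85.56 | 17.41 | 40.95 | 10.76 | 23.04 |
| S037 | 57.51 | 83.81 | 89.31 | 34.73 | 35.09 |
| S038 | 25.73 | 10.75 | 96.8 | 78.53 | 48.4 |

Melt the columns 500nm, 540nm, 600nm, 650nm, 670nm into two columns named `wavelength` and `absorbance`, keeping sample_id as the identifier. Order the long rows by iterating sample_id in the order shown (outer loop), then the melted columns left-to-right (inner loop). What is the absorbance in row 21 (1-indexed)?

25.73

25 rows total (5 × 5). Row 21: index ⌊(21-1)/5⌋ = 4 into sample_id → S038; (21-1) mod 5 = 0 into the melted columns → 500nm.
So row 21 is (S038, 500nm, 25.73); absorbance = 25.73.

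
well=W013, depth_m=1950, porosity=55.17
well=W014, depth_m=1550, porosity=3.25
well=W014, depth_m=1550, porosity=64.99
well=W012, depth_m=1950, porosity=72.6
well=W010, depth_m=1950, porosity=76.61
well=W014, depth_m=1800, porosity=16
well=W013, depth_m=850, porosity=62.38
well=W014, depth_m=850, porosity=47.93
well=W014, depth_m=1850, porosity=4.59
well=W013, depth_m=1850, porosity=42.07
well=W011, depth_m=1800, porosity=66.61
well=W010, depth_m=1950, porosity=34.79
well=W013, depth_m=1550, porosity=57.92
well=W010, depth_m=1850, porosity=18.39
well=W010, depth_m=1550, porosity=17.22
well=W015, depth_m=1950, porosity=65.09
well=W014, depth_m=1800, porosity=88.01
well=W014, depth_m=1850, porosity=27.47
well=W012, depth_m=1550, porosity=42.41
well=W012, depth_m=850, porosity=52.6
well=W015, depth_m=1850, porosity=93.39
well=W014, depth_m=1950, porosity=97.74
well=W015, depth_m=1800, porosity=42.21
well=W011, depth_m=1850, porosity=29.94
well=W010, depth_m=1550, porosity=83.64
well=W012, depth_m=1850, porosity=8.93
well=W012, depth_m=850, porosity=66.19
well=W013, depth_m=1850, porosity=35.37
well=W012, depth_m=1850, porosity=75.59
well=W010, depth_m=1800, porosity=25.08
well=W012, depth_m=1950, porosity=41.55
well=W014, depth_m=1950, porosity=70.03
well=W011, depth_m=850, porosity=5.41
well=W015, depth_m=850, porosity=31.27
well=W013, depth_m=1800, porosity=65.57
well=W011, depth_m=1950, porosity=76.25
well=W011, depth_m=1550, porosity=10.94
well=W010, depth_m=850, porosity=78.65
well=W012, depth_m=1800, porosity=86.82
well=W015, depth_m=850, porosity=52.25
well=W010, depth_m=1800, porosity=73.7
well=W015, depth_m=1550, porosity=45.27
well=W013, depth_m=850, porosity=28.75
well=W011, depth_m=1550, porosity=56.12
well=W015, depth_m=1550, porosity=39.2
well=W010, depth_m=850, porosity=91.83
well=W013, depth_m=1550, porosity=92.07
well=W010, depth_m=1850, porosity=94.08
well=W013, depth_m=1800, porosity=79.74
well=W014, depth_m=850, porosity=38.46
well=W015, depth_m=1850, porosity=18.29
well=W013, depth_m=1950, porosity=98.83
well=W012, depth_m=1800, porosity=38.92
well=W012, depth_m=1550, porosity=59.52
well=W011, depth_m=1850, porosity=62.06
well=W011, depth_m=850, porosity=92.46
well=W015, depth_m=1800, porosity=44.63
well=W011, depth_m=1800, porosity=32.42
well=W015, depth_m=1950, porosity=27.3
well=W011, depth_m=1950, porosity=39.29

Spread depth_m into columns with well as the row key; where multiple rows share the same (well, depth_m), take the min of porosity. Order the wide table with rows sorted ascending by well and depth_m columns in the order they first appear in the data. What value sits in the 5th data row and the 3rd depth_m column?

16

With rows sorted ascending by well, row 5 is well=W014. depth_m columns in first-appearance order: 1950, 1550, 1800, 850, 1850; column 3 is 1800.
Long rows with well=W014, depth_m=1800: min(16, 88.01) = 16.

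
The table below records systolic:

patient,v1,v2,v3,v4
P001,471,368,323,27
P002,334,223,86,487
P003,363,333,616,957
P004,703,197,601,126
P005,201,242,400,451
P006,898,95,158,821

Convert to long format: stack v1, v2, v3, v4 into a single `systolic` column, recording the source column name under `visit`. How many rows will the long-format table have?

24

6 patient values × 4 melted columns = 24 rows.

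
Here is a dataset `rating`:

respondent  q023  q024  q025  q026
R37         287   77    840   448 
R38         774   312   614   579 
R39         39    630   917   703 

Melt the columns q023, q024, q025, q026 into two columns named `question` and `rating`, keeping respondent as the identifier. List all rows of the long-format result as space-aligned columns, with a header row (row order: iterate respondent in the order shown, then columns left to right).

Each (respondent, column) pair becomes one row: 3 × 4 = 12 rows.
For example, (R37, q023) → rating=287.

respondent  question  rating
R37         q023      287   
R37         q024      77    
R37         q025      840   
R37         q026      448   
R38         q023      774   
R38         q024      312   
R38         q025      614   
R38         q026      579   
R39         q023      39    
R39         q024      630   
R39         q025      917   
R39         q026      703   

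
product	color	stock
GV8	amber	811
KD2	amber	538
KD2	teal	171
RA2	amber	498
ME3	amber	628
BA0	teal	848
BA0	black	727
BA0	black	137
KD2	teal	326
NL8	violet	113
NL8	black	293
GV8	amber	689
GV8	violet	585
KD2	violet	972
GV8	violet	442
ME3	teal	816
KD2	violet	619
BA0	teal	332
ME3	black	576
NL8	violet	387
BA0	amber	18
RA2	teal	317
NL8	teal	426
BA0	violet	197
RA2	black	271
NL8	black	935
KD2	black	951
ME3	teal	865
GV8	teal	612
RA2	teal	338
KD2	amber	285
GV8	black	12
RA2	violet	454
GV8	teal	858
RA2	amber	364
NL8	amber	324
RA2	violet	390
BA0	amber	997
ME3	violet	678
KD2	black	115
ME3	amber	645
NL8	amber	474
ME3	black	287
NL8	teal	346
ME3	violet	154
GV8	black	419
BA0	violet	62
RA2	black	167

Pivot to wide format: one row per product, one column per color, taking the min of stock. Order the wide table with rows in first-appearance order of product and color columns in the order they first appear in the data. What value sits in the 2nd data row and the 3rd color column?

With rows in first-appearance order of product, row 2 is product=KD2. color columns in first-appearance order: amber, teal, black, violet; column 3 is black.
Long rows with product=KD2, color=black: min(951, 115) = 115.

115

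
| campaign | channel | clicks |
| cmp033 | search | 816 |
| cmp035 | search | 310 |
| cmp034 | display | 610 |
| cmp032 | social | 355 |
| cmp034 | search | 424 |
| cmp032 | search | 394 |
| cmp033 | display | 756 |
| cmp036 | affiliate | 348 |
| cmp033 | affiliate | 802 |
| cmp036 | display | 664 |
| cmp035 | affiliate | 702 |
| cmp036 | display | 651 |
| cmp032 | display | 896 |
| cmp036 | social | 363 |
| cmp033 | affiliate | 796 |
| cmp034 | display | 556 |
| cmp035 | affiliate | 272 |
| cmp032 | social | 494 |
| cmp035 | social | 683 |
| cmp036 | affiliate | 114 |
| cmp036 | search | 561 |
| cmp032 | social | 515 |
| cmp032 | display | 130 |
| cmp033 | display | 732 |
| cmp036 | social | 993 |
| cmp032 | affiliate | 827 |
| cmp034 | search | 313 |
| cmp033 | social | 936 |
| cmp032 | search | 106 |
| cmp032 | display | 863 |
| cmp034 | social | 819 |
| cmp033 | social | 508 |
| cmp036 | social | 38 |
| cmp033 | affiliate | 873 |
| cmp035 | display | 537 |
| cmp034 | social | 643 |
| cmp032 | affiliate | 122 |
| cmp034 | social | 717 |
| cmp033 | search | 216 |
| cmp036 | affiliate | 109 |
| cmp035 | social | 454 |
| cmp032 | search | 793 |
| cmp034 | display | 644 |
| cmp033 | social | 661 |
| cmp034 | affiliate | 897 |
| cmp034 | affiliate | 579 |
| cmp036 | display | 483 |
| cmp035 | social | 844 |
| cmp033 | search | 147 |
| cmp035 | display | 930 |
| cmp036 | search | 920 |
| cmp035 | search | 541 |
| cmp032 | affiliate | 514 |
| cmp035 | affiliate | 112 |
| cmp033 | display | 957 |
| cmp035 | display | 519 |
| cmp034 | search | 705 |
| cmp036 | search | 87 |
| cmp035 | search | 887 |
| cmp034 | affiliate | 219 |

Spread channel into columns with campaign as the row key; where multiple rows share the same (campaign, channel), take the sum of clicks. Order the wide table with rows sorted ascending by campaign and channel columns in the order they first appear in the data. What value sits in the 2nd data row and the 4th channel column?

With rows sorted ascending by campaign, row 2 is campaign=cmp033. channel columns in first-appearance order: search, display, social, affiliate; column 4 is affiliate.
Long rows with campaign=cmp033, channel=affiliate: 802 + 796 + 873 = 2471.

2471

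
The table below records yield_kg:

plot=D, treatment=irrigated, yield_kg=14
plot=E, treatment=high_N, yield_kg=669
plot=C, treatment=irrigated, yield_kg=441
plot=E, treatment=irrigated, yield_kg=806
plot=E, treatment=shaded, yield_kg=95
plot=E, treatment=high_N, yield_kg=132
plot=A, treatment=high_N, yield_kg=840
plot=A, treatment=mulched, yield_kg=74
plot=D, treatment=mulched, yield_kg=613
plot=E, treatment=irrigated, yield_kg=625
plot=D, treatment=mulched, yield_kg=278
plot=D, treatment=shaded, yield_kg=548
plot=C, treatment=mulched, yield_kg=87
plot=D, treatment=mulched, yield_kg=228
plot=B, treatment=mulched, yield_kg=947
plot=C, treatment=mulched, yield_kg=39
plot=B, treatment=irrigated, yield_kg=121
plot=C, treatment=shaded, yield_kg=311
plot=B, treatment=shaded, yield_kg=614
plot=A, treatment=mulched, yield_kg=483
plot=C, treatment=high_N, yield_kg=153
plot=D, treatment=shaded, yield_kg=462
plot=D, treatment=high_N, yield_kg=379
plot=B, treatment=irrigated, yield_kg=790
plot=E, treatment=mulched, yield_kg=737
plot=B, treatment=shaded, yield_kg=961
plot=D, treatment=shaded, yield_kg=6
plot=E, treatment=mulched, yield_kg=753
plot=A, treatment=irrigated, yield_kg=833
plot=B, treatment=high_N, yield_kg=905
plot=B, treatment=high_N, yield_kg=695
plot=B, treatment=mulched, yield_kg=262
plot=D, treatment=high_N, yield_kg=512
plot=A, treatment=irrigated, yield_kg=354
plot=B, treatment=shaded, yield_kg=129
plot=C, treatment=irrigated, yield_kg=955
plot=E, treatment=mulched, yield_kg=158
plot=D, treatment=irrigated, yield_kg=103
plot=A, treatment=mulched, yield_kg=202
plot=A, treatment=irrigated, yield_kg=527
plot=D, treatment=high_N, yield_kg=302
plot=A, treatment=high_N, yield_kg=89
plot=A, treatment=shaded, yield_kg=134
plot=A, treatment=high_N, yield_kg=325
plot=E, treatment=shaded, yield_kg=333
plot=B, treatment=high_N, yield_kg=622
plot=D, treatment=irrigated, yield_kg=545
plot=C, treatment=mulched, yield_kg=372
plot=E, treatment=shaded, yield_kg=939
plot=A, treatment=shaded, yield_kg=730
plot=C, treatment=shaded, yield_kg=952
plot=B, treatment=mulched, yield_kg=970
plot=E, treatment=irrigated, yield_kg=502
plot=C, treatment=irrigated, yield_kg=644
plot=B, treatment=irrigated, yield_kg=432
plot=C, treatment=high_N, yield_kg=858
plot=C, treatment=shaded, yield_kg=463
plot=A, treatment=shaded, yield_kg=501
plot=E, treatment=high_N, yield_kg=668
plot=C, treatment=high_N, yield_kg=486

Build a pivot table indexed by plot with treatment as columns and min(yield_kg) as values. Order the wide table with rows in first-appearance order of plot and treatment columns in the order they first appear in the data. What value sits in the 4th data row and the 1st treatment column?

354

With rows in first-appearance order of plot, row 4 is plot=A. treatment columns in first-appearance order: irrigated, high_N, shaded, mulched; column 1 is irrigated.
Long rows with plot=A, treatment=irrigated: min(833, 354, 527) = 354.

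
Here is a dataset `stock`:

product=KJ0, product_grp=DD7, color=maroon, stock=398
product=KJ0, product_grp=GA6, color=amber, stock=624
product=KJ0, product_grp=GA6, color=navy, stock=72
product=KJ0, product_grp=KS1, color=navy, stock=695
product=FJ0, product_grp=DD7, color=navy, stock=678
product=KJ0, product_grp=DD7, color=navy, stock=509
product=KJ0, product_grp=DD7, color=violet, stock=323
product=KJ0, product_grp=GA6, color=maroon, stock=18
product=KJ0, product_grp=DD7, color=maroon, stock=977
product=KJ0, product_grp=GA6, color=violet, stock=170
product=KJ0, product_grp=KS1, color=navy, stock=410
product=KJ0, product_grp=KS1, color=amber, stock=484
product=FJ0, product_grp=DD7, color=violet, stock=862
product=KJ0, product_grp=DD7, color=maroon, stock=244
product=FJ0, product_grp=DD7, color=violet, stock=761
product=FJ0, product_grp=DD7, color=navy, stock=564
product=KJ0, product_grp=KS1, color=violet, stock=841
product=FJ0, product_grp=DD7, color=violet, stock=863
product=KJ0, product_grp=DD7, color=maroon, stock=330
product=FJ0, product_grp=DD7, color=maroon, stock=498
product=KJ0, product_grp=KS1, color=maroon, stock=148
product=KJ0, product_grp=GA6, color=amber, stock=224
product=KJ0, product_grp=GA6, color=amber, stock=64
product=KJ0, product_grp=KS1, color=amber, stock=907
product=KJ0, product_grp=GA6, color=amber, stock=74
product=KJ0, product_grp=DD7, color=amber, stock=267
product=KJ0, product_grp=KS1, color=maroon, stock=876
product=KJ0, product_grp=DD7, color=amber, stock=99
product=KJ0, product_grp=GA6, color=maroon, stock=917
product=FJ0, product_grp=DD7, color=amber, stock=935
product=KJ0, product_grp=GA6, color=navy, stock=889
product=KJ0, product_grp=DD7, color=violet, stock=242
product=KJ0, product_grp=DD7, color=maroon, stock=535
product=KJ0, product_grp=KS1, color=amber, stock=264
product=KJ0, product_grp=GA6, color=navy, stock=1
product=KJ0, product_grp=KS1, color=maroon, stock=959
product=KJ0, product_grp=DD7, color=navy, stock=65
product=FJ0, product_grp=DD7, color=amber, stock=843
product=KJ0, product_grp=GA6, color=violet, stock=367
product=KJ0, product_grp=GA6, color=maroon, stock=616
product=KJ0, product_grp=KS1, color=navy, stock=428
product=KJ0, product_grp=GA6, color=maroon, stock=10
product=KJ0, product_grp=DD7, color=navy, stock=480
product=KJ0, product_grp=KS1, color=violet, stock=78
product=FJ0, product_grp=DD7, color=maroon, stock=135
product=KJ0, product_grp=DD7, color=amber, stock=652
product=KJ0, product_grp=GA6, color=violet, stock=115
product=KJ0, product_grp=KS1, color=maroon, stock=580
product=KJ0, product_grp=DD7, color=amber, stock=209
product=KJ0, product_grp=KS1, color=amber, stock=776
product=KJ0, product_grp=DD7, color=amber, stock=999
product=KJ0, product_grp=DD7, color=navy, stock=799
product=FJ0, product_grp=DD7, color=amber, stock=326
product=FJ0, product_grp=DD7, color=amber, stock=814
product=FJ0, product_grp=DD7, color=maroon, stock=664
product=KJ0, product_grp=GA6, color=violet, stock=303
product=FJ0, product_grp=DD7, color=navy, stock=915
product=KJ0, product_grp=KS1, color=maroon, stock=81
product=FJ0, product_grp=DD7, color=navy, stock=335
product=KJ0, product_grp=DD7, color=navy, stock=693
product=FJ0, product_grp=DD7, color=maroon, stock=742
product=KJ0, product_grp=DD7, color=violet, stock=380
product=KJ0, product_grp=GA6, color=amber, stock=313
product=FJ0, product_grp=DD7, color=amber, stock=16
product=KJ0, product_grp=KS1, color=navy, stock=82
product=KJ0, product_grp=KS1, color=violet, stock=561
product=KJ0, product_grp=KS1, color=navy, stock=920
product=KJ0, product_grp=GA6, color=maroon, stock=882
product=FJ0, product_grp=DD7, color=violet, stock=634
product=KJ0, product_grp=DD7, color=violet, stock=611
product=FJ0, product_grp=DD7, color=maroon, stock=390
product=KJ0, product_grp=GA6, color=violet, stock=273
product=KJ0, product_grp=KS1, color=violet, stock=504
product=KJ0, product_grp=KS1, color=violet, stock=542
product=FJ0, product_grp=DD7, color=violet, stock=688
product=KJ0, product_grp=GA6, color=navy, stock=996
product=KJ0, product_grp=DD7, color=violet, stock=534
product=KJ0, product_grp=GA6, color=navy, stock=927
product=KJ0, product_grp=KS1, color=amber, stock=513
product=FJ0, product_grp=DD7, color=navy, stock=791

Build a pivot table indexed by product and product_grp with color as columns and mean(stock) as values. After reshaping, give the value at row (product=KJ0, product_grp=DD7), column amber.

445.20

Rows with product=KJ0, product_grp=DD7 and color=amber: stock values are 267, 99, 652, 209, 999.
(267 + 99 + 652 + 209 + 999) / 5 = 445.20.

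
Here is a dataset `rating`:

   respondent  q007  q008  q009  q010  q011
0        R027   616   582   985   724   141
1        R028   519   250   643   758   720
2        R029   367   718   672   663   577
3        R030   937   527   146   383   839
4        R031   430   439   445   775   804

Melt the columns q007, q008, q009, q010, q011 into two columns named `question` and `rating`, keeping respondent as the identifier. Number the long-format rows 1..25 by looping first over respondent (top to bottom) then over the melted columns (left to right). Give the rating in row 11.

367

25 rows total (5 × 5). Row 11: index ⌊(11-1)/5⌋ = 2 into respondent → R029; (11-1) mod 5 = 0 into the melted columns → q007.
So row 11 is (R029, q007, 367); rating = 367.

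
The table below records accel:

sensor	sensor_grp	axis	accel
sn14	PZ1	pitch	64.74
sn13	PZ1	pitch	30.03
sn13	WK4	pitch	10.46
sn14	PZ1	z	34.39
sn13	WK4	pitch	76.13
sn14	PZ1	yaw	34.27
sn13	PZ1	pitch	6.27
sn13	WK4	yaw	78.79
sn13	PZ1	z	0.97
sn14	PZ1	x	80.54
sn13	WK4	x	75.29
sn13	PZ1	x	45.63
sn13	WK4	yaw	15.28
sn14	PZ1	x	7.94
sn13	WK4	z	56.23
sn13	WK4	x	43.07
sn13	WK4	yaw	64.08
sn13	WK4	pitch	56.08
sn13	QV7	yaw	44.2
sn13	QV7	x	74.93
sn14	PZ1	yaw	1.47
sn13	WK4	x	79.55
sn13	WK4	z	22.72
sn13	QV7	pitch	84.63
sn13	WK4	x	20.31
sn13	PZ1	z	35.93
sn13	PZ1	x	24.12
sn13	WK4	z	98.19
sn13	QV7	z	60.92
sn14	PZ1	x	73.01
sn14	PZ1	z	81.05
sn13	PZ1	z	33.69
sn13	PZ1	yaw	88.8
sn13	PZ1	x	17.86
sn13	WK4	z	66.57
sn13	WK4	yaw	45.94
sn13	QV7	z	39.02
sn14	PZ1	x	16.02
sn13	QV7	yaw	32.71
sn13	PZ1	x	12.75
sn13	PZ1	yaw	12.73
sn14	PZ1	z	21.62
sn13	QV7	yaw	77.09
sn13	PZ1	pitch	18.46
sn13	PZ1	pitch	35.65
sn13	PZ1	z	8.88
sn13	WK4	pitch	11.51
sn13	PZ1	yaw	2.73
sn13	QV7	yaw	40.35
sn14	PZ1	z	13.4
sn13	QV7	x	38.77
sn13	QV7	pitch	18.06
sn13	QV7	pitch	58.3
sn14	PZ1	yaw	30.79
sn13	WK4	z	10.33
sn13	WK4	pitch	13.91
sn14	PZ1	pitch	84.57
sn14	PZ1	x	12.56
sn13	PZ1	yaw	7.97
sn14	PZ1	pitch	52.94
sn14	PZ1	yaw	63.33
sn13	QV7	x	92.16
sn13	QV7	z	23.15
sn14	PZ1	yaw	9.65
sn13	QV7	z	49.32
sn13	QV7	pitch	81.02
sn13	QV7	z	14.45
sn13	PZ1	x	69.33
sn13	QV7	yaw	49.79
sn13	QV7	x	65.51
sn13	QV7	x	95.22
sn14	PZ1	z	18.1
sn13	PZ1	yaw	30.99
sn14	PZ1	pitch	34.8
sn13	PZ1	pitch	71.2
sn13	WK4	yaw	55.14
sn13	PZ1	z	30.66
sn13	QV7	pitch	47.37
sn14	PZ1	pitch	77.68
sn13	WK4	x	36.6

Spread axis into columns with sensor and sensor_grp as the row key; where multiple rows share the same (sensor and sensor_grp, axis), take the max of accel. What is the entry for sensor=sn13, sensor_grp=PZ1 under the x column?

Rows with sensor=sn13, sensor_grp=PZ1 and axis=x: accel values are 45.63, 24.12, 17.86, 12.75, 69.33.
max(45.63, 24.12, 17.86, 12.75, 69.33) = 69.33.

69.33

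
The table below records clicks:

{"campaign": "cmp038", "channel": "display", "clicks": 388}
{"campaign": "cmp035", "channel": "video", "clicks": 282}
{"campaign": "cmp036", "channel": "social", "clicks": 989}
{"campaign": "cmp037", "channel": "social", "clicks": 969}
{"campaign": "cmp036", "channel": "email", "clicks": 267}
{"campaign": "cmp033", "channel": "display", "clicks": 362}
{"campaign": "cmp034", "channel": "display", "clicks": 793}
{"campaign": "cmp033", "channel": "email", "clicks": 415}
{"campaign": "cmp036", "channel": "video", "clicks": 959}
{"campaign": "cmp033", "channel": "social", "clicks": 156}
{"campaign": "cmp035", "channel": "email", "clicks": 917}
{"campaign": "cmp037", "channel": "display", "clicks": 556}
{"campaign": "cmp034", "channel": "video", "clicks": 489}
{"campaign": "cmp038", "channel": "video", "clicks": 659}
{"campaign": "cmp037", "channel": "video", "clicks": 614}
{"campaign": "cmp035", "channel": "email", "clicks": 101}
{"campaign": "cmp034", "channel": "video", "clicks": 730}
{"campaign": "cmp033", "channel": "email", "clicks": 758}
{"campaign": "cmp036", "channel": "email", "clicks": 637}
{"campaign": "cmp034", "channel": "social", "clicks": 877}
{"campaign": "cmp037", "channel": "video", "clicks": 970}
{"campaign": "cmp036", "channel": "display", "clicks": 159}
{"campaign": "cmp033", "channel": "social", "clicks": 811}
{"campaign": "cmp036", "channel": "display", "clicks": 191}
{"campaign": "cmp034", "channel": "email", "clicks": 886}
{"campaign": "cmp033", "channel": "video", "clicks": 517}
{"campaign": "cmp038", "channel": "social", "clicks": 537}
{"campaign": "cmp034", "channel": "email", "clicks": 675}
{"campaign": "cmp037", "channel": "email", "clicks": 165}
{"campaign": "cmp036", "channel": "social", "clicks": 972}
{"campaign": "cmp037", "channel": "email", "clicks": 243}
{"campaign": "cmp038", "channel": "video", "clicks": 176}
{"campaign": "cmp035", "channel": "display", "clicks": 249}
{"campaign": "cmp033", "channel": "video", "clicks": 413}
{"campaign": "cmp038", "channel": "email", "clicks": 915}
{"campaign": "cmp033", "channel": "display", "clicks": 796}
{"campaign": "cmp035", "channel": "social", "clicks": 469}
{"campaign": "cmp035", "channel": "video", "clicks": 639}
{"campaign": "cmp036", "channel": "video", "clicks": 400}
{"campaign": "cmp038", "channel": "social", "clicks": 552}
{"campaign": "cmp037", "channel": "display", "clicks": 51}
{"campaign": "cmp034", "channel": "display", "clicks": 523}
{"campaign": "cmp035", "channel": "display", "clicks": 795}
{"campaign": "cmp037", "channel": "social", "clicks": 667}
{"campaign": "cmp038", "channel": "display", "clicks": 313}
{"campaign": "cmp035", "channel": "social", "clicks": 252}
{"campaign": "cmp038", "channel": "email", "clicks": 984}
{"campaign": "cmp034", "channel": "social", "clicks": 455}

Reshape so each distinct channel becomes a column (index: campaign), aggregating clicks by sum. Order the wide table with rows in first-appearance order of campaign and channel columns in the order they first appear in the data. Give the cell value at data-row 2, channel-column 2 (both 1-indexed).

With rows in first-appearance order of campaign, row 2 is campaign=cmp035. channel columns in first-appearance order: display, video, social, email; column 2 is video.
Long rows with campaign=cmp035, channel=video: 282 + 639 = 921.

921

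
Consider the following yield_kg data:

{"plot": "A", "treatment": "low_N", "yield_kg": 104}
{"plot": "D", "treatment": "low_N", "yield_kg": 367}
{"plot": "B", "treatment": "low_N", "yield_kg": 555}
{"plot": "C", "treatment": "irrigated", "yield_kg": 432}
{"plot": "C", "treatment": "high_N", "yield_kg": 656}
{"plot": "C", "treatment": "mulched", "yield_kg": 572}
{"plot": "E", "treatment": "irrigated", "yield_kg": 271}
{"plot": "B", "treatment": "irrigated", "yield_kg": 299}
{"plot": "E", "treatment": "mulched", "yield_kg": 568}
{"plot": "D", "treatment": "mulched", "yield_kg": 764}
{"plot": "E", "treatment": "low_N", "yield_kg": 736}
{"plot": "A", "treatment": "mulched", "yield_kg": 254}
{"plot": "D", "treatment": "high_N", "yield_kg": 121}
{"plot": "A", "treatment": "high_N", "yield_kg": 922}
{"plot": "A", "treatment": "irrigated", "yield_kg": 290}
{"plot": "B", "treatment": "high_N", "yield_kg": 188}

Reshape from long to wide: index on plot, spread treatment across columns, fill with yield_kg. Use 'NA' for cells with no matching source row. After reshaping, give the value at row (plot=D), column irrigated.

No long-format row has plot=D and treatment=irrigated, so the cell is NA.

NA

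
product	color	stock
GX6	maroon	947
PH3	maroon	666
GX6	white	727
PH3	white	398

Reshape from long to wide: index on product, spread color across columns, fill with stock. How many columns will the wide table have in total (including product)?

1 column for product plus 2 distinct color values → 3 columns.

3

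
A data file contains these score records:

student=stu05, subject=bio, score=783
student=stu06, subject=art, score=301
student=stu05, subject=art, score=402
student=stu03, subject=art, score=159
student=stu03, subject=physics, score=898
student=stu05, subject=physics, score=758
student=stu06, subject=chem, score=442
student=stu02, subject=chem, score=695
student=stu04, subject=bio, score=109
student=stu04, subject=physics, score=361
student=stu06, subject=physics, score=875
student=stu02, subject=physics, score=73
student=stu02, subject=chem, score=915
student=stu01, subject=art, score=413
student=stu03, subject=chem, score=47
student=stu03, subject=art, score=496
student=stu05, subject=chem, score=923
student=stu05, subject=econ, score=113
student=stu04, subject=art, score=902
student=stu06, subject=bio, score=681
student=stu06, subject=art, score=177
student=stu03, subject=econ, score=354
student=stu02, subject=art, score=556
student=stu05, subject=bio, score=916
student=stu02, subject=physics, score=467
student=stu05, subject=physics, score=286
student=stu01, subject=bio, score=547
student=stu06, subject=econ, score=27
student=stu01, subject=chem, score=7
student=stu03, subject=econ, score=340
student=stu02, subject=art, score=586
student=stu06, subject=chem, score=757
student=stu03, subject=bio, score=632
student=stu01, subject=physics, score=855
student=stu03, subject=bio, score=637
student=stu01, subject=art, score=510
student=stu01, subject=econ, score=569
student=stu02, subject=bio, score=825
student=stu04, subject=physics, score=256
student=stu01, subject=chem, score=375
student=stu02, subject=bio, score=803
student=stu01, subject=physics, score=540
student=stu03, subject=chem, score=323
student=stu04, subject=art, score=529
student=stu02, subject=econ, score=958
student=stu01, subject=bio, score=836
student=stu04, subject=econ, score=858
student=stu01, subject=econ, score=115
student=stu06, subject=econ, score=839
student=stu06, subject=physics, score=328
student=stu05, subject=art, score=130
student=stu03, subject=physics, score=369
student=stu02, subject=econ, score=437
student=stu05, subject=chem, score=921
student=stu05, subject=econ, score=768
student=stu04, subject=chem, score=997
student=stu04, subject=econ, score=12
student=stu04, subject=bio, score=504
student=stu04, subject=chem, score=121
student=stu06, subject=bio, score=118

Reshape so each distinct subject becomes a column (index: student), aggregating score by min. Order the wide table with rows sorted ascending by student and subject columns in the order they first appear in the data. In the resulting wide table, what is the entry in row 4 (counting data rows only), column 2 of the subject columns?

With rows sorted ascending by student, row 4 is student=stu04. subject columns in first-appearance order: bio, art, physics, chem, econ; column 2 is art.
Long rows with student=stu04, subject=art: min(902, 529) = 529.

529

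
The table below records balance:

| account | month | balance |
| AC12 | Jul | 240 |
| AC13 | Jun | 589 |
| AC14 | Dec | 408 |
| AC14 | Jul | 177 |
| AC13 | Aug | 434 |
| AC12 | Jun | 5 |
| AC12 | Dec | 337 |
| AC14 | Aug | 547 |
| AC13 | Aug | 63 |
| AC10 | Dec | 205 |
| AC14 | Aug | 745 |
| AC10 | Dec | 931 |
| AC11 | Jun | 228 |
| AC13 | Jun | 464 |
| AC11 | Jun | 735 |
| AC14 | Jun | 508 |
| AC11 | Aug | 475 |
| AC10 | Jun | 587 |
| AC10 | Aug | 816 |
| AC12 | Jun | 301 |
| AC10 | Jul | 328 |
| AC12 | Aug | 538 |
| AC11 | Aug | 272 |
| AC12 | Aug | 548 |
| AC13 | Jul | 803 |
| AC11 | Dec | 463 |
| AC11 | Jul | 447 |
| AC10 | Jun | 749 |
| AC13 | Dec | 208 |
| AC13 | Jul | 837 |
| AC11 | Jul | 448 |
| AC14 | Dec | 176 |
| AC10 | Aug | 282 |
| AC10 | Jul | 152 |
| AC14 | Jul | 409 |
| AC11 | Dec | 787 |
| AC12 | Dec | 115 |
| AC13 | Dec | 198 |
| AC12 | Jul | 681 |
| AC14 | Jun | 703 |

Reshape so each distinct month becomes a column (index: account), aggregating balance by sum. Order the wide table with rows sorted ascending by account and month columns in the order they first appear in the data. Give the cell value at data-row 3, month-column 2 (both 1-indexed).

306

With rows sorted ascending by account, row 3 is account=AC12. month columns in first-appearance order: Jul, Jun, Dec, Aug; column 2 is Jun.
Long rows with account=AC12, month=Jun: 5 + 301 = 306.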